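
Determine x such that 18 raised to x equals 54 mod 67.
4

Baby-step giant-step with step n = ⌈√67⌉ = 9.
Baby steps 18^j mod 67 (j:value) for j=0..8: 0:1, 1:18, 2:56, 3:3, 4:54, 5:34, 6:9, 7:28, 8:35.
h = 54 is already in the table at j=4, so x = 4.
Check: 18^4 ≡ 54 (mod 67).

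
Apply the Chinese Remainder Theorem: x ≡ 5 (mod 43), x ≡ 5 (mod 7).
5

Using Chinese Remainder Theorem:
M = 43 × 7 = 301
M1 = 7, M2 = 43
y1 = 7^(-1) mod 43 = 37
y2 = 43^(-1) mod 7 = 1
x = (5×7×37 + 5×43×1) mod 301 = 5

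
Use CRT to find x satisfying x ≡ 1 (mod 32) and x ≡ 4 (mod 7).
193

Using Chinese Remainder Theorem:
M = 32 × 7 = 224
M1 = 7, M2 = 32
y1 = 7^(-1) mod 32 = 23
y2 = 32^(-1) mod 7 = 2
x = (1×7×23 + 4×32×2) mod 224 = 193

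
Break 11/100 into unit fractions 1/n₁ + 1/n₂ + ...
1/10 + 1/100

Greedy algorithm:
11/100: ceiling(100/11) = 10, use 1/10
1/100: ceiling(100/1) = 100, use 1/100
Result: 11/100 = 1/10 + 1/100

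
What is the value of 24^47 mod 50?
24

Repeated squaring. Binary of 47 = 101111.
24^1 ≡ 24 (mod 50); 24^2 ≡ 26 (mod 50); 24^4 ≡ 26 (mod 50); 24^8 ≡ 26 (mod 50); 24^16 ≡ 26 (mod 50); 24^32 ≡ 26 (mod 50)
24^47 = 24^1 × 24^2 × 24^4 × 24^8 × 24^32 ≡ 24 (mod 50)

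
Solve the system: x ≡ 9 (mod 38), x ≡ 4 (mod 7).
123

Using Chinese Remainder Theorem:
M = 38 × 7 = 266
M1 = 7, M2 = 38
y1 = 7^(-1) mod 38 = 11
y2 = 38^(-1) mod 7 = 5
x = (9×7×11 + 4×38×5) mod 266 = 123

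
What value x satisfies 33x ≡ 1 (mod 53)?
45

gcd(33, 53) = 1, so the inverse exists.
Extended Euclidean algorithm on (53, 33):
53 = 1 × 33 + 20  ⟹  20 = (1)·53 + (-1)·33
33 = 1 × 20 + 13  ⟹  13 = (-1)·53 + (2)·33
20 = 1 × 13 + 7  ⟹  7 = (2)·53 + (-3)·33
13 = 1 × 7 + 6  ⟹  6 = (-3)·53 + (5)·33
7 = 1 × 6 + 1  ⟹  1 = (5)·53 + (-8)·33
So (-8)·33 ≡ 1 (mod 53), i.e. 33^(-1) ≡ -8 ≡ 45 (mod 53).
Check: 33 × 45 = 1485 ≡ 1 (mod 53)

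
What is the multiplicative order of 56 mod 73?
24

73 is prime, so ord(56) divides φ(73) = 72.
Divisors of 72: 1, 2, 3, 4, 6, 8, 9, 12, 18, 24, 36, 72.
Repeated squaring: 56^1 ≡ 56, 56^2 ≡ 70, 56^4 ≡ 9, 56^8 ≡ 8, 56^16 ≡ 64, 56^32 ≡ 8, 56^64 ≡ 64 (mod 73).
Test 56^d mod 73 for each divisor d in increasing order:
56^1 ≡ 56
56^2 ≡ 70
56^3 = 56^2·56^1 ≡ 51
56^4 ≡ 9
56^6 = 56^4·56^2 ≡ 46
56^8 ≡ 8
56^9 = 56^8·56^1 ≡ 10
56^12 = 56^8·56^4 ≡ 72
56^18 = 56^16·56^2 ≡ 27
56^24 = 56^16·56^8 ≡ 1  ← first divisor giving 1
The order is 24.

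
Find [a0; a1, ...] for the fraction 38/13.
[2; 1, 12]

Euclidean algorithm steps:
38 = 2 × 13 + 12
13 = 1 × 12 + 1
12 = 12 × 1 + 0
Continued fraction: [2; 1, 12]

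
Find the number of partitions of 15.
176

p(n) counts ways to write n as a sum of positive integers (order ignored).
Euler's pentagonal recurrence: p(k) = p(k-1) + p(k-2) - p(k-5) - p(k-7) + p(k-12) + p(k-15) - ... (offsets j(3j∓1)/2, signs ++--, p(0)=1, p(<0)=0).
DP table for k = 0..14: p(0)=1, p(1)=1, p(2)=2, p(3)=3, p(4)=5, p(5)=7, p(6)=11, p(7)=15, p(8)=22, p(9)=30, p(10)=42, p(11)=56, p(12)=77, p(13)=101, p(14)=135.
Final step: p(15) = p(14) + p(13) - p(10) - p(8) + p(3) + p(0)
= 135 + 101 - 42 - 22 + 3 + 1
= 176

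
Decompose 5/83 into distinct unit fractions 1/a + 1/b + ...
1/17 + 1/706 + 1/996166

Greedy algorithm:
5/83: ceiling(83/5) = 17, use 1/17
2/1411: ceiling(1411/2) = 706, use 1/706
1/996166: ceiling(996166/1) = 996166, use 1/996166
Result: 5/83 = 1/17 + 1/706 + 1/996166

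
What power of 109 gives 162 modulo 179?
97

Baby-step giant-step with step n = ⌈√179⌉ = 14.
Baby steps 109^j mod 179 (j:value) for j=0..13: 0:1, 1:109, 2:67, 3:143, 4:14, 5:94, 6:43, 7:33, 8:17, 9:63, 10:65, 11:104, 12:59, 13:166.
Giant-step multiplier: 109^(-14) ≡ 109^(178-14) = 109^164 ≡ 12 (mod 179).
Giant steps γ_i = 162·12^i mod 179: γ_0=162, γ_1=154, γ_2=58, γ_3=159, γ_4=118, γ_5=163, γ_6=166 (in table at j=13).
x = i·n + j = 6·14 + 13 = 97.
Check: 109^97 ≡ 162 (mod 179).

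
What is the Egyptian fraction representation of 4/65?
1/17 + 1/369 + 1/203873 + 1/83128196385

Greedy algorithm:
4/65: ceiling(65/4) = 17, use 1/17
3/1105: ceiling(1105/3) = 369, use 1/369
2/407745: ceiling(407745/2) = 203873, use 1/203873
1/83128196385: ceiling(83128196385/1) = 83128196385, use 1/83128196385
Result: 4/65 = 1/17 + 1/369 + 1/203873 + 1/83128196385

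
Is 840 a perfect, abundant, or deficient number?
abundant

Proper divisors of 840: sum = 1 + 2 + 3 + 4 + 5 + 6 + 7 + 8 + ... + 168 + 210 + 280 + 420 (31 divisors) = 2040
Since 2040 > 840, 840 is abundant.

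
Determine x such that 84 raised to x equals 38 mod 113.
95

Baby-step giant-step with step n = ⌈√113⌉ = 11.
Baby steps 84^j mod 113 (j:value) for j=0..10: 0:1, 1:84, 2:50, 3:19, 4:14, 5:46, 6:22, 7:40, 8:83, 9:79, 10:82.
Giant-step multiplier: 84^(-11) ≡ 84^(112-11) = 84^101 ≡ 45 (mod 113).
Giant steps γ_i = 38·45^i mod 113: γ_0=38, γ_1=15, γ_2=110, γ_3=91, γ_4=27, γ_5=85, γ_6=96, γ_7=26, γ_8=40 (in table at j=7).
x = i·n + j = 8·11 + 7 = 95.
Check: 84^95 ≡ 38 (mod 113).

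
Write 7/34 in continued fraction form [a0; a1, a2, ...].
[0; 4, 1, 6]

Euclidean algorithm steps:
7 = 0 × 34 + 7
34 = 4 × 7 + 6
7 = 1 × 6 + 1
6 = 6 × 1 + 0
Continued fraction: [0; 4, 1, 6]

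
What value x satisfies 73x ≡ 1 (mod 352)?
217

gcd(73, 352) = 1, so the inverse exists.
Extended Euclidean algorithm on (352, 73):
352 = 4 × 73 + 60  ⟹  60 = (1)·352 + (-4)·73
73 = 1 × 60 + 13  ⟹  13 = (-1)·352 + (5)·73
60 = 4 × 13 + 8  ⟹  8 = (5)·352 + (-24)·73
13 = 1 × 8 + 5  ⟹  5 = (-6)·352 + (29)·73
8 = 1 × 5 + 3  ⟹  3 = (11)·352 + (-53)·73
5 = 1 × 3 + 2  ⟹  2 = (-17)·352 + (82)·73
3 = 1 × 2 + 1  ⟹  1 = (28)·352 + (-135)·73
So (-135)·73 ≡ 1 (mod 352), i.e. 73^(-1) ≡ -135 ≡ 217 (mod 352).
Check: 73 × 217 = 15841 ≡ 1 (mod 352)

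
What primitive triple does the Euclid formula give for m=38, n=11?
(1323, 836, 1565)

Euclid's formula: a = m² - n², b = 2mn, c = m² + n²
m = 38, n = 11
a = 38² - 11² = 1444 - 121 = 1323
b = 2 × 38 × 11 = 836
c = 38² + 11² = 1444 + 121 = 1565
Verification: 1323² + 836² = 1750329 + 698896 = 2449225 = 1565² ✓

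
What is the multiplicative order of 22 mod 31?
30

31 is prime, so ord(22) divides φ(31) = 30.
Divisors of 30: 1, 2, 3, 5, 6, 10, 15, 30.
Repeated squaring: 22^1 ≡ 22, 22^2 ≡ 19, 22^4 ≡ 20, 22^8 ≡ 28, 22^16 ≡ 9 (mod 31).
Test 22^d mod 31 for each divisor d in increasing order:
22^1 ≡ 22
22^2 ≡ 19
22^3 = 22^2·22^1 ≡ 15
22^5 = 22^4·22^1 ≡ 6
22^6 = 22^4·22^2 ≡ 8
22^10 = 22^8·22^2 ≡ 5
22^15 = 22^8·22^4·22^2·22^1 ≡ 30
22^30 = 22^16·22^8·22^4·22^2 ≡ 1  ← first divisor giving 1
The order is 30.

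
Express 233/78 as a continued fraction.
[2; 1, 77]

Euclidean algorithm steps:
233 = 2 × 78 + 77
78 = 1 × 77 + 1
77 = 77 × 1 + 0
Continued fraction: [2; 1, 77]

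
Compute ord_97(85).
16

97 is prime, so ord(85) divides φ(97) = 96.
Divisors of 96: 1, 2, 3, 4, 6, 8, 12, 16, 24, 32, 48, 96.
Repeated squaring: 85^1 ≡ 85, 85^2 ≡ 47, 85^4 ≡ 75, 85^8 ≡ 96, 85^16 ≡ 1, 85^32 ≡ 1, 85^64 ≡ 1 (mod 97).
Test 85^d mod 97 for each divisor d in increasing order:
85^1 ≡ 85
85^2 ≡ 47
85^3 = 85^2·85^1 ≡ 18
85^4 ≡ 75
85^6 = 85^4·85^2 ≡ 33
85^8 ≡ 96
85^12 = 85^8·85^4 ≡ 22
85^16 ≡ 1  ← first divisor giving 1
The order is 16.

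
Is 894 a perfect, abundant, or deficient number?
abundant

Proper divisors of 894: sum = 1 + 2 + 3 + 6 + 149 + 298 + 447 = 906
Since 906 > 894, 894 is abundant.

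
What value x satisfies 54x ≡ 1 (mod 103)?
21

gcd(54, 103) = 1, so the inverse exists.
Extended Euclidean algorithm on (103, 54):
103 = 1 × 54 + 49  ⟹  49 = (1)·103 + (-1)·54
54 = 1 × 49 + 5  ⟹  5 = (-1)·103 + (2)·54
49 = 9 × 5 + 4  ⟹  4 = (10)·103 + (-19)·54
5 = 1 × 4 + 1  ⟹  1 = (-11)·103 + (21)·54
So (21)·54 ≡ 1 (mod 103), i.e. 54^(-1) ≡ 21 (mod 103).
Check: 54 × 21 = 1134 ≡ 1 (mod 103)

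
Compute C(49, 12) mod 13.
0

Using Lucas' theorem:
Write n=49 and k=12 in base 13:
n in base 13: [3, 10]
k in base 13: [0, 12]
C(49,12) mod 13 = ∏ C(n_i, k_i) mod 13
Digit binomials (mod 13): C(3,0) = 1; C(10,12) = 0 (k_i > n_i)
Product: 1 × 0 = 0 ≡ 0 (mod 13)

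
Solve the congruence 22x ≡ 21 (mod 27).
x ≡ 12 (mod 27)

gcd(22, 27) = 1, which divides 21, so solutions exist.
Find 22^(-1) mod 27 by the extended Euclidean algorithm:
27 = 1 × 22 + 5  ⟹  5 = (1)·27 + (-1)·22
22 = 4 × 5 + 2  ⟹  2 = (-4)·27 + (5)·22
5 = 2 × 2 + 1  ⟹  1 = (9)·27 + (-11)·22
So (-11)·22 ≡ 1 (mod 27), i.e. 22^(-1) ≡ -11 ≡ 16 (mod 27).
x ≡ 16 × 21 = 336 ≡ 12 (mod 27).
Check: 22 × 12 = 264 ≡ 21 (mod 27).
Unique solution: x ≡ 12 (mod 27)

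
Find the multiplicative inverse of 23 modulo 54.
47

gcd(23, 54) = 1, so the inverse exists.
Extended Euclidean algorithm on (54, 23):
54 = 2 × 23 + 8  ⟹  8 = (1)·54 + (-2)·23
23 = 2 × 8 + 7  ⟹  7 = (-2)·54 + (5)·23
8 = 1 × 7 + 1  ⟹  1 = (3)·54 + (-7)·23
So (-7)·23 ≡ 1 (mod 54), i.e. 23^(-1) ≡ -7 ≡ 47 (mod 54).
Check: 23 × 47 = 1081 ≡ 1 (mod 54)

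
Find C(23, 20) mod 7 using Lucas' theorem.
0

Using Lucas' theorem:
Write n=23 and k=20 in base 7:
n in base 7: [3, 2]
k in base 7: [2, 6]
C(23,20) mod 7 = ∏ C(n_i, k_i) mod 7
Digit binomials (mod 7): C(3,2) = 3; C(2,6) = 0 (k_i > n_i)
Product: 3 × 0 = 0 ≡ 0 (mod 7)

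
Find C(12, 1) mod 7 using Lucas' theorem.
5

Using Lucas' theorem:
Write n=12 and k=1 in base 7:
n in base 7: [1, 5]
k in base 7: [0, 1]
C(12,1) mod 7 = ∏ C(n_i, k_i) mod 7
Digit binomials (mod 7): C(1,0) = 1; C(5,1) = 5
Product: 1 × 5 = 5 ≡ 5 (mod 7)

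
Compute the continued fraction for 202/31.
[6; 1, 1, 15]

Euclidean algorithm steps:
202 = 6 × 31 + 16
31 = 1 × 16 + 15
16 = 1 × 15 + 1
15 = 15 × 1 + 0
Continued fraction: [6; 1, 1, 15]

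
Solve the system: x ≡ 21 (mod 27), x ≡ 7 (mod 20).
507

Using Chinese Remainder Theorem:
M = 27 × 20 = 540
M1 = 20, M2 = 27
y1 = 20^(-1) mod 27 = 23
y2 = 27^(-1) mod 20 = 3
x = (21×20×23 + 7×27×3) mod 540 = 507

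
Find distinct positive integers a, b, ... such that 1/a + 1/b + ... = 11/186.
1/17 + 1/3162

Greedy algorithm:
11/186: ceiling(186/11) = 17, use 1/17
1/3162: ceiling(3162/1) = 3162, use 1/3162
Result: 11/186 = 1/17 + 1/3162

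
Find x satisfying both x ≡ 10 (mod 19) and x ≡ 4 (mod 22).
48

Using Chinese Remainder Theorem:
M = 19 × 22 = 418
M1 = 22, M2 = 19
y1 = 22^(-1) mod 19 = 13
y2 = 19^(-1) mod 22 = 7
x = (10×22×13 + 4×19×7) mod 418 = 48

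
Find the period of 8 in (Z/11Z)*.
10

11 is prime, so ord(8) divides φ(11) = 10.
Divisors of 10: 1, 2, 5, 10.
Repeated squaring: 8^1 ≡ 8, 8^2 ≡ 9, 8^4 ≡ 4, 8^8 ≡ 5 (mod 11).
Test 8^d mod 11 for each divisor d in increasing order:
8^1 ≡ 8
8^2 ≡ 9
8^5 = 8^4·8^1 ≡ 10
8^10 = 8^8·8^2 ≡ 1  ← first divisor giving 1
The order is 10.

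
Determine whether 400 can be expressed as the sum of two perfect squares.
0² + 20² (a=0, b=20)

Factorization: 400 = 2^4 × 5^2
By Fermat: n is sum of two squares iff every prime p ≡ 3 (mod 4) appears to even power.
All primes ≡ 3 (mod 4) appear to even power.
Search a = 0, 1, 2, … for 400 - a² a perfect square: first hit at a = 0: 400 - 0 = 400 = 20².
400 = 0² + 20² = 0 + 400 ✓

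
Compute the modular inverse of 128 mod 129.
128

gcd(128, 129) = 1, so the inverse exists.
Extended Euclidean algorithm on (129, 128):
129 = 1 × 128 + 1  ⟹  1 = (1)·129 + (-1)·128
So (-1)·128 ≡ 1 (mod 129), i.e. 128^(-1) ≡ -1 ≡ 128 (mod 129).
Check: 128 × 128 = 16384 ≡ 1 (mod 129)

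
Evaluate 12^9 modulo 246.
216

Repeated squaring. Binary of 9 = 1001.
12^1 ≡ 12 (mod 246); 12^2 ≡ 144 (mod 246); 12^4 ≡ 72 (mod 246); 12^8 ≡ 18 (mod 246)
12^9 = 12^1 × 12^8 ≡ 216 (mod 246)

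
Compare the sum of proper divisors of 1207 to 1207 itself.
deficient

Proper divisors of 1207: sum = 1 + 17 + 71 = 89
Since 89 < 1207, 1207 is deficient.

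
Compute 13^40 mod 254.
187

Repeated squaring. Binary of 40 = 101000.
13^1 ≡ 13 (mod 254); 13^2 ≡ 169 (mod 254); 13^4 ≡ 113 (mod 254); 13^8 ≡ 69 (mod 254); 13^16 ≡ 189 (mod 254); 13^32 ≡ 161 (mod 254)
13^40 = 13^8 × 13^32 ≡ 187 (mod 254)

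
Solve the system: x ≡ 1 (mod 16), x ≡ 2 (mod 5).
17

Using Chinese Remainder Theorem:
M = 16 × 5 = 80
M1 = 5, M2 = 16
y1 = 5^(-1) mod 16 = 13
y2 = 16^(-1) mod 5 = 1
x = (1×5×13 + 2×16×1) mod 80 = 17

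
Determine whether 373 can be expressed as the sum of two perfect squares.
7² + 18² (a=7, b=18)

Factorization: 373 = 373
By Fermat: n is sum of two squares iff every prime p ≡ 3 (mod 4) appears to even power.
All primes ≡ 3 (mod 4) appear to even power.
Search a = 0, 1, 2, … for 373 - a² a perfect square: first hit at a = 7: 373 - 49 = 324 = 18².
373 = 7² + 18² = 49 + 324 ✓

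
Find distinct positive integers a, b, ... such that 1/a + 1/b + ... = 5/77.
1/16 + 1/411 + 1/506352

Greedy algorithm:
5/77: ceiling(77/5) = 16, use 1/16
3/1232: ceiling(1232/3) = 411, use 1/411
1/506352: ceiling(506352/1) = 506352, use 1/506352
Result: 5/77 = 1/16 + 1/411 + 1/506352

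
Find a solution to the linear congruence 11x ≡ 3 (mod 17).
x ≡ 8 (mod 17)

gcd(11, 17) = 1, which divides 3, so solutions exist.
Find 11^(-1) mod 17 by the extended Euclidean algorithm:
17 = 1 × 11 + 6  ⟹  6 = (1)·17 + (-1)·11
11 = 1 × 6 + 5  ⟹  5 = (-1)·17 + (2)·11
6 = 1 × 5 + 1  ⟹  1 = (2)·17 + (-3)·11
So (-3)·11 ≡ 1 (mod 17), i.e. 11^(-1) ≡ -3 ≡ 14 (mod 17).
x ≡ 14 × 3 = 42 ≡ 8 (mod 17).
Check: 11 × 8 = 88 ≡ 3 (mod 17).
Unique solution: x ≡ 8 (mod 17)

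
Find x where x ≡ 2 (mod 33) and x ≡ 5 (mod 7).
68

Using Chinese Remainder Theorem:
M = 33 × 7 = 231
M1 = 7, M2 = 33
y1 = 7^(-1) mod 33 = 19
y2 = 33^(-1) mod 7 = 3
x = (2×7×19 + 5×33×3) mod 231 = 68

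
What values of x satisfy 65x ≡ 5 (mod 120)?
x ≡ 13 (mod 24)

gcd(65, 120) = 5, which divides 5, so solutions exist.
Divide through by 5: 13x ≡ 1 (mod 24).
Find 13^(-1) mod 24 by the extended Euclidean algorithm:
24 = 1 × 13 + 11  ⟹  11 = (1)·24 + (-1)·13
13 = 1 × 11 + 2  ⟹  2 = (-1)·24 + (2)·13
11 = 5 × 2 + 1  ⟹  1 = (6)·24 + (-11)·13
So (-11)·13 ≡ 1 (mod 24), i.e. 13^(-1) ≡ -11 ≡ 13 (mod 24).
x ≡ 13 × 1 = 13 ≡ 13 (mod 24).
Check: 65 × 13 = 845 ≡ 5 (mod 120).
x ≡ 13 (mod 24), giving 5 solutions mod 120.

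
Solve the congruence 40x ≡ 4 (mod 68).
x ≡ 12 (mod 17)

gcd(40, 68) = 4, which divides 4, so solutions exist.
Divide through by 4: 10x ≡ 1 (mod 17).
Find 10^(-1) mod 17 by the extended Euclidean algorithm:
17 = 1 × 10 + 7  ⟹  7 = (1)·17 + (-1)·10
10 = 1 × 7 + 3  ⟹  3 = (-1)·17 + (2)·10
7 = 2 × 3 + 1  ⟹  1 = (3)·17 + (-5)·10
So (-5)·10 ≡ 1 (mod 17), i.e. 10^(-1) ≡ -5 ≡ 12 (mod 17).
x ≡ 12 × 1 = 12 ≡ 12 (mod 17).
Check: 40 × 12 = 480 ≡ 4 (mod 68).
x ≡ 12 (mod 17), giving 4 solutions mod 68.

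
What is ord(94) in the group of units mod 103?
34

103 is prime, so ord(94) divides φ(103) = 102.
Divisors of 102: 1, 2, 3, 6, 17, 34, 51, 102.
Repeated squaring: 94^1 ≡ 94, 94^2 ≡ 81, 94^4 ≡ 72, 94^8 ≡ 34, 94^16 ≡ 23, 94^32 ≡ 14, 94^64 ≡ 93 (mod 103).
Test 94^d mod 103 for each divisor d in increasing order:
94^1 ≡ 94
94^2 ≡ 81
94^3 = 94^2·94^1 ≡ 95
94^6 = 94^4·94^2 ≡ 64
94^17 = 94^16·94^1 ≡ 102
94^34 = 94^32·94^2 ≡ 1  ← first divisor giving 1
The order is 34.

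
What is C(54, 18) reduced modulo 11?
7

Using Lucas' theorem:
Write n=54 and k=18 in base 11:
n in base 11: [4, 10]
k in base 11: [1, 7]
C(54,18) mod 11 = ∏ C(n_i, k_i) mod 11
Digit binomials (mod 11): C(4,1) = 4; C(10,7) = 120 ≡ 10
Product: 4 × 10 = 40 ≡ 7 (mod 11)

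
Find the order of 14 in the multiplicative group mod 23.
22

23 is prime, so ord(14) divides φ(23) = 22.
Divisors of 22: 1, 2, 11, 22.
Repeated squaring: 14^1 ≡ 14, 14^2 ≡ 12, 14^4 ≡ 6, 14^8 ≡ 13, 14^16 ≡ 8 (mod 23).
Test 14^d mod 23 for each divisor d in increasing order:
14^1 ≡ 14
14^2 ≡ 12
14^11 = 14^8·14^2·14^1 ≡ 22
14^22 = 14^16·14^4·14^2 ≡ 1  ← first divisor giving 1
The order is 22.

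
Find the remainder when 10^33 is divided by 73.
10

Repeated squaring. Binary of 33 = 100001.
10^1 ≡ 10 (mod 73); 10^2 ≡ 27 (mod 73); 10^4 ≡ 72 (mod 73); 10^8 ≡ 1 (mod 73); 10^16 ≡ 1 (mod 73); 10^32 ≡ 1 (mod 73)
10^33 = 10^1 × 10^32 ≡ 10 (mod 73)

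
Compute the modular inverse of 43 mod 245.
57

gcd(43, 245) = 1, so the inverse exists.
Extended Euclidean algorithm on (245, 43):
245 = 5 × 43 + 30  ⟹  30 = (1)·245 + (-5)·43
43 = 1 × 30 + 13  ⟹  13 = (-1)·245 + (6)·43
30 = 2 × 13 + 4  ⟹  4 = (3)·245 + (-17)·43
13 = 3 × 4 + 1  ⟹  1 = (-10)·245 + (57)·43
So (57)·43 ≡ 1 (mod 245), i.e. 43^(-1) ≡ 57 (mod 245).
Check: 43 × 57 = 2451 ≡ 1 (mod 245)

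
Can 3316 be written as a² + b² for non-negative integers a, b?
20² + 54² (a=20, b=54)

Factorization: 3316 = 2^2 × 829
By Fermat: n is sum of two squares iff every prime p ≡ 3 (mod 4) appears to even power.
All primes ≡ 3 (mod 4) appear to even power.
Search a = 0, 1, 2, … for 3316 - a² a perfect square: first hit at a = 20: 3316 - 400 = 2916 = 54².
3316 = 20² + 54² = 400 + 2916 ✓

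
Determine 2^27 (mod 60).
8

Repeated squaring. Binary of 27 = 11011.
2^1 ≡ 2 (mod 60); 2^2 ≡ 4 (mod 60); 2^4 ≡ 16 (mod 60); 2^8 ≡ 16 (mod 60); 2^16 ≡ 16 (mod 60)
2^27 = 2^1 × 2^2 × 2^8 × 2^16 ≡ 8 (mod 60)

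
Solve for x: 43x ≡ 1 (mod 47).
35

gcd(43, 47) = 1, so the inverse exists.
Extended Euclidean algorithm on (47, 43):
47 = 1 × 43 + 4  ⟹  4 = (1)·47 + (-1)·43
43 = 10 × 4 + 3  ⟹  3 = (-10)·47 + (11)·43
4 = 1 × 3 + 1  ⟹  1 = (11)·47 + (-12)·43
So (-12)·43 ≡ 1 (mod 47), i.e. 43^(-1) ≡ -12 ≡ 35 (mod 47).
Check: 43 × 35 = 1505 ≡ 1 (mod 47)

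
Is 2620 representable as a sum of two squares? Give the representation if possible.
Not possible

Factorization: 2620 = 2^2 × 5 × 131
By Fermat: n is sum of two squares iff every prime p ≡ 3 (mod 4) appears to even power.
Prime(s) ≡ 3 (mod 4) with odd exponent: [(131, 1)]
Therefore 2620 cannot be expressed as a² + b².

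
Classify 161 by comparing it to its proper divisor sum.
deficient

Proper divisors of 161: sum = 1 + 7 + 23 = 31
Since 31 < 161, 161 is deficient.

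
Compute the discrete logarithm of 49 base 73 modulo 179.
156

Baby-step giant-step with step n = ⌈√179⌉ = 14.
Baby steps 73^j mod 179 (j:value) for j=0..13: 0:1, 1:73, 2:138, 3:50, 4:70, 5:98, 6:173, 7:99, 8:67, 9:58, 10:117, 11:128, 12:36, 13:122.
Giant-step multiplier: 73^(-14) ≡ 73^(178-14) = 73^164 ≡ 61 (mod 179).
Giant steps γ_i = 49·61^i mod 179: γ_0=49, γ_1=125, γ_2=107, γ_3=83, γ_4=51, γ_5=68, γ_6=31, γ_7=101, γ_8=75, γ_9=100, γ_10=14, γ_11=138 (in table at j=2).
x = i·n + j = 11·14 + 2 = 156.
Check: 73^156 ≡ 49 (mod 179).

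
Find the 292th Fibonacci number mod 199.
8

Matrix identity: Q^n = [[F_(n+1), F_n], [F_n, F_(n-1)]] with Q = [[1,1],[1,0]].
n = 292 = 100100100₂. Square-and-multiply, entries mod 199:
Q^1 = [[1,1],[1,0]]
Q^2 = (Q^1)² = [[2,1],[1,1]]
Q^4 = (Q^2)² = [[5,3],[3,2]]
Q^9 = (Q^4)²·Q = [[55,34],[34,21]]
Q^18 = (Q^9)² = [[2,196],[196,5]]
Q^36 = (Q^18)² = [[13,178],[178,34]]
Q^73 = (Q^36)²·Q = [[21,13],[13,8]]
Q^146 = (Q^73)² = [[13,178],[178,34]]
Q^292 = (Q^146)² = [[13,8],[8,5]]
F_292 mod 199 = Q^292[0][1] = 8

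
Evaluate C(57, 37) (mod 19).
0

Using Lucas' theorem:
Write n=57 and k=37 in base 19:
n in base 19: [3, 0]
k in base 19: [1, 18]
C(57,37) mod 19 = ∏ C(n_i, k_i) mod 19
Digit binomials (mod 19): C(3,1) = 3; C(0,18) = 0 (k_i > n_i)
Product: 3 × 0 = 0 ≡ 0 (mod 19)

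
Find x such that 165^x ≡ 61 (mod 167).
122

Baby-step giant-step with step n = ⌈√167⌉ = 13.
Baby steps 165^j mod 167 (j:value) for j=0..12: 0:1, 1:165, 2:4, 3:159, 4:16, 5:135, 6:64, 7:39, 8:89, 9:156, 10:22, 11:123, 12:88.
Giant-step multiplier: 165^(-13) ≡ 165^(166-13) = 165^153 ≡ 37 (mod 167).
Giant steps γ_i = 61·37^i mod 167: γ_0=61, γ_1=86, γ_2=9, γ_3=166, γ_4=130, γ_5=134, γ_6=115, γ_7=80, γ_8=121, γ_9=135 (in table at j=5).
x = i·n + j = 9·13 + 5 = 122.
Check: 165^122 ≡ 61 (mod 167).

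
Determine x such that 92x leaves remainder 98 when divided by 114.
x ≡ 37 (mod 57)

gcd(92, 114) = 2, which divides 98, so solutions exist.
Divide through by 2: 46x ≡ 49 (mod 57).
Find 46^(-1) mod 57 by the extended Euclidean algorithm:
57 = 1 × 46 + 11  ⟹  11 = (1)·57 + (-1)·46
46 = 4 × 11 + 2  ⟹  2 = (-4)·57 + (5)·46
11 = 5 × 2 + 1  ⟹  1 = (21)·57 + (-26)·46
So (-26)·46 ≡ 1 (mod 57), i.e. 46^(-1) ≡ -26 ≡ 31 (mod 57).
x ≡ 31 × 49 = 1519 ≡ 37 (mod 57).
Check: 92 × 37 = 3404 ≡ 98 (mod 114).
x ≡ 37 (mod 57), giving 2 solutions mod 114.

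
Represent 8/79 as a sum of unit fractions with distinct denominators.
1/10 + 1/790

Greedy algorithm:
8/79: ceiling(79/8) = 10, use 1/10
1/790: ceiling(790/1) = 790, use 1/790
Result: 8/79 = 1/10 + 1/790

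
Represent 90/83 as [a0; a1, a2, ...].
[1; 11, 1, 6]

Euclidean algorithm steps:
90 = 1 × 83 + 7
83 = 11 × 7 + 6
7 = 1 × 6 + 1
6 = 6 × 1 + 0
Continued fraction: [1; 11, 1, 6]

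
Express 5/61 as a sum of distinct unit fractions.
1/13 + 1/199 + 1/52603 + 1/4150560811 + 1/34454310087467394631

Greedy algorithm:
5/61: ceiling(61/5) = 13, use 1/13
4/793: ceiling(793/4) = 199, use 1/199
3/157807: ceiling(157807/3) = 52603, use 1/52603
2/8301121621: ceiling(8301121621/2) = 4150560811, use 1/4150560811
1/34454310087467394631: ceiling(34454310087467394631/1) = 34454310087467394631, use 1/34454310087467394631
Result: 5/61 = 1/13 + 1/199 + 1/52603 + 1/4150560811 + 1/34454310087467394631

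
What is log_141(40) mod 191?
58

Baby-step giant-step with step n = ⌈√191⌉ = 14.
Baby steps 141^j mod 191 (j:value) for j=0..13: 0:1, 1:141, 2:17, 3:105, 4:98, 5:66, 6:138, 7:167, 8:54, 9:165, 10:154, 11:131, 12:135, 13:126.
Giant-step multiplier: 141^(-14) ≡ 141^(190-14) = 141^176 ≡ 64 (mod 191).
Giant steps γ_i = 40·64^i mod 191: γ_0=40, γ_1=77, γ_2=153, γ_3=51, γ_4=17 (in table at j=2).
x = i·n + j = 4·14 + 2 = 58.
Check: 141^58 ≡ 40 (mod 191).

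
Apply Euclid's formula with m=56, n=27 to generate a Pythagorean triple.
(2407, 3024, 3865)

Euclid's formula: a = m² - n², b = 2mn, c = m² + n²
m = 56, n = 27
a = 56² - 27² = 3136 - 729 = 2407
b = 2 × 56 × 27 = 3024
c = 56² + 27² = 3136 + 729 = 3865
Verification: 2407² + 3024² = 5793649 + 9144576 = 14938225 = 3865² ✓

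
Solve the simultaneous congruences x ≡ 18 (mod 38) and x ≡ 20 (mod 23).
664

Using Chinese Remainder Theorem:
M = 38 × 23 = 874
M1 = 23, M2 = 38
y1 = 23^(-1) mod 38 = 5
y2 = 38^(-1) mod 23 = 20
x = (18×23×5 + 20×38×20) mod 874 = 664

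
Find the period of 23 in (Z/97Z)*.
96

97 is prime, so ord(23) divides φ(97) = 96.
Divisors of 96: 1, 2, 3, 4, 6, 8, 12, 16, 24, 32, 48, 96.
Repeated squaring: 23^1 ≡ 23, 23^2 ≡ 44, 23^4 ≡ 93, 23^8 ≡ 16, 23^16 ≡ 62, 23^32 ≡ 61, 23^64 ≡ 35 (mod 97).
Test 23^d mod 97 for each divisor d in increasing order:
23^1 ≡ 23
23^2 ≡ 44
23^3 = 23^2·23^1 ≡ 42
23^4 ≡ 93
23^6 = 23^4·23^2 ≡ 18
23^8 ≡ 16
23^12 = 23^8·23^4 ≡ 33
23^16 ≡ 62
23^24 = 23^16·23^8 ≡ 22
23^32 ≡ 61
23^48 = 23^32·23^16 ≡ 96
23^96 = 23^64·23^32 ≡ 1  ← first divisor giving 1
The order is 96.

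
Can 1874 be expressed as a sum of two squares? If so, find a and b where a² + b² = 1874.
5² + 43² (a=5, b=43)

Factorization: 1874 = 2 × 937
By Fermat: n is sum of two squares iff every prime p ≡ 3 (mod 4) appears to even power.
All primes ≡ 3 (mod 4) appear to even power.
Search a = 0, 1, 2, … for 1874 - a² a perfect square: first hit at a = 5: 1874 - 25 = 1849 = 43².
1874 = 5² + 43² = 25 + 1849 ✓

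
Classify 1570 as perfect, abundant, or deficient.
deficient

Proper divisors of 1570: sum = 1 + 2 + 5 + 10 + 157 + 314 + 785 = 1274
Since 1274 < 1570, 1570 is deficient.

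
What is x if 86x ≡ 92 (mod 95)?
x ≡ 32 (mod 95)

gcd(86, 95) = 1, which divides 92, so solutions exist.
Find 86^(-1) mod 95 by the extended Euclidean algorithm:
95 = 1 × 86 + 9  ⟹  9 = (1)·95 + (-1)·86
86 = 9 × 9 + 5  ⟹  5 = (-9)·95 + (10)·86
9 = 1 × 5 + 4  ⟹  4 = (10)·95 + (-11)·86
5 = 1 × 4 + 1  ⟹  1 = (-19)·95 + (21)·86
So (21)·86 ≡ 1 (mod 95), i.e. 86^(-1) ≡ 21 (mod 95).
x ≡ 21 × 92 = 1932 ≡ 32 (mod 95).
Check: 86 × 32 = 2752 ≡ 92 (mod 95).
Unique solution: x ≡ 32 (mod 95)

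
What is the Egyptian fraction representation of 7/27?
1/4 + 1/108

Greedy algorithm:
7/27: ceiling(27/7) = 4, use 1/4
1/108: ceiling(108/1) = 108, use 1/108
Result: 7/27 = 1/4 + 1/108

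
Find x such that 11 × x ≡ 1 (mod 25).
16

gcd(11, 25) = 1, so the inverse exists.
Extended Euclidean algorithm on (25, 11):
25 = 2 × 11 + 3  ⟹  3 = (1)·25 + (-2)·11
11 = 3 × 3 + 2  ⟹  2 = (-3)·25 + (7)·11
3 = 1 × 2 + 1  ⟹  1 = (4)·25 + (-9)·11
So (-9)·11 ≡ 1 (mod 25), i.e. 11^(-1) ≡ -9 ≡ 16 (mod 25).
Check: 11 × 16 = 176 ≡ 1 (mod 25)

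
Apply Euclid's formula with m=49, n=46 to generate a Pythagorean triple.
(285, 4508, 4517)

Euclid's formula: a = m² - n², b = 2mn, c = m² + n²
m = 49, n = 46
a = 49² - 46² = 2401 - 2116 = 285
b = 2 × 49 × 46 = 4508
c = 49² + 46² = 2401 + 2116 = 4517
Verification: 285² + 4508² = 81225 + 20322064 = 20403289 = 4517² ✓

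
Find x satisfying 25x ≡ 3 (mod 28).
x ≡ 27 (mod 28)

gcd(25, 28) = 1, which divides 3, so solutions exist.
Find 25^(-1) mod 28 by the extended Euclidean algorithm:
28 = 1 × 25 + 3  ⟹  3 = (1)·28 + (-1)·25
25 = 8 × 3 + 1  ⟹  1 = (-8)·28 + (9)·25
So (9)·25 ≡ 1 (mod 28), i.e. 25^(-1) ≡ 9 (mod 28).
x ≡ 9 × 3 = 27 ≡ 27 (mod 28).
Check: 25 × 27 = 675 ≡ 3 (mod 28).
Unique solution: x ≡ 27 (mod 28)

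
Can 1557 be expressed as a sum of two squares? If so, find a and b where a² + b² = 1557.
6² + 39² (a=6, b=39)

Factorization: 1557 = 3^2 × 173
By Fermat: n is sum of two squares iff every prime p ≡ 3 (mod 4) appears to even power.
All primes ≡ 3 (mod 4) appear to even power.
Search a = 0, 1, 2, … for 1557 - a² a perfect square: first hit at a = 6: 1557 - 36 = 1521 = 39².
1557 = 6² + 39² = 36 + 1521 ✓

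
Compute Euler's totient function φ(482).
240

482 = 2 × 241
φ(n) = n × ∏(1 - 1/p) for each prime p dividing n
φ(482) = 482 × (1 - 1/2) × (1 - 1/241) = 240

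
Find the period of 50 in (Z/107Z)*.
106

107 is prime, so ord(50) divides φ(107) = 106.
Divisors of 106: 1, 2, 53, 106.
Repeated squaring: 50^1 ≡ 50, 50^2 ≡ 39, 50^4 ≡ 23, 50^8 ≡ 101, 50^16 ≡ 36, 50^32 ≡ 12, 50^64 ≡ 37 (mod 107).
Test 50^d mod 107 for each divisor d in increasing order:
50^1 ≡ 50
50^2 ≡ 39
50^53 = 50^32·50^16·50^4·50^1 ≡ 106
50^106 = 50^64·50^32·50^8·50^2 ≡ 1  ← first divisor giving 1
The order is 106.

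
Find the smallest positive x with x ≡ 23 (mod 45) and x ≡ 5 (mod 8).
293

Using Chinese Remainder Theorem:
M = 45 × 8 = 360
M1 = 8, M2 = 45
y1 = 8^(-1) mod 45 = 17
y2 = 45^(-1) mod 8 = 5
x = (23×8×17 + 5×45×5) mod 360 = 293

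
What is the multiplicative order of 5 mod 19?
9

19 is prime, so ord(5) divides φ(19) = 18.
Divisors of 18: 1, 2, 3, 6, 9, 18.
Repeated squaring: 5^1 ≡ 5, 5^2 ≡ 6, 5^4 ≡ 17, 5^8 ≡ 4, 5^16 ≡ 16 (mod 19).
Test 5^d mod 19 for each divisor d in increasing order:
5^1 ≡ 5
5^2 ≡ 6
5^3 = 5^2·5^1 ≡ 11
5^6 = 5^4·5^2 ≡ 7
5^9 = 5^8·5^1 ≡ 1  ← first divisor giving 1
The order is 9.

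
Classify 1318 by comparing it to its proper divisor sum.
deficient

Proper divisors of 1318: sum = 1 + 2 + 659 = 662
Since 662 < 1318, 1318 is deficient.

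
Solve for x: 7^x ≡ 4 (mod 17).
4

Baby-step giant-step with step n = ⌈√17⌉ = 5.
Baby steps 7^j mod 17 (j:value) for j=0..4: 0:1, 1:7, 2:15, 3:3, 4:4.
h = 4 is already in the table at j=4, so x = 4.
Check: 7^4 ≡ 4 (mod 17).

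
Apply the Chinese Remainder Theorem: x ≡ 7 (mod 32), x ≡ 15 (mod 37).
903

Using Chinese Remainder Theorem:
M = 32 × 37 = 1184
M1 = 37, M2 = 32
y1 = 37^(-1) mod 32 = 13
y2 = 32^(-1) mod 37 = 22
x = (7×37×13 + 15×32×22) mod 1184 = 903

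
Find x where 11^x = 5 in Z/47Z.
33

Baby-step giant-step with step n = ⌈√47⌉ = 7.
Baby steps 11^j mod 47 (j:value) for j=0..6: 0:1, 1:11, 2:27, 3:15, 4:24, 5:29, 6:37.
Giant-step multiplier: 11^(-7) ≡ 11^(46-7) = 11^39 ≡ 44 (mod 47).
Giant steps γ_i = 5·44^i mod 47: γ_0=5, γ_1=32, γ_2=45, γ_3=6, γ_4=29 (in table at j=5).
x = i·n + j = 4·7 + 5 = 33.
Check: 11^33 ≡ 5 (mod 47).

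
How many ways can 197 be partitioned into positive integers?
3068829878530

p(n) counts ways to write n as a sum of positive integers (order ignored).
Euler's pentagonal recurrence: p(k) = p(k-1) + p(k-2) - p(k-5) - p(k-7) + p(k-12) + p(k-15) - ... (offsets j(3j∓1)/2, signs ++--, p(0)=1, p(<0)=0).
DP table for k = 0..196: p(0)=1, p(1)=1, p(2)=2, p(3)=3, p(4)=5, p(5)=7, p(6)=11, p(7)=15, p(8)=22, p(9)=30, p(10)=42, p(11)=56, p(12)=77, p(13)=101, p(14)=135, p(15)=176, p(16)=231, p(17)=297, p(18)=385, p(19)=490, p(20)=627, p(21)=792, p(22)=1002, p(23)=1255, p(24)=1575, p(25)=1958, p(26)=2436, p(27)=3010, p(28)=3718, p(29)=4565, p(30)=5604, p(31)=6842, p(32)=8349, p(33)=10143, p(34)=12310, p(35)=14883, p(36)=17977, p(37)=21637, p(38)=26015, p(39)=31185, p(40)=37338, p(41)=44583, p(42)=53174, p(43)=63261, p(44)=75175, p(45)=89134, p(46)=105558, p(47)=124754, p(48)=147273, p(49)=173525, p(50)=204226, p(51)=239943, p(52)=281589, p(53)=329931, p(54)=386155, p(55)=451276, p(56)=526823, p(57)=614154, p(58)=715220, p(59)=831820, p(60)=966467, p(61)=1121505, p(62)=1300156, p(63)=1505499, p(64)=1741630, p(65)=2012558, p(66)=2323520, p(67)=2679689, p(68)=3087735, p(69)=3554345, p(70)=4087968, p(71)=4697205, p(72)=5392783, p(73)=6185689, p(74)=7089500, p(75)=8118264, p(76)=9289091, p(77)=10619863, p(78)=12132164, p(79)=13848650, p(80)=15796476, p(81)=18004327, p(82)=20506255, p(83)=23338469, p(84)=26543660, p(85)=30167357, p(86)=34262962, p(87)=38887673, p(88)=44108109, p(89)=49995925, p(90)=56634173, p(91)=64112359, p(92)=72533807, p(93)=82010177, p(94)=92669720, p(95)=104651419, p(96)=118114304, p(97)=133230930, p(98)=150198136, p(99)=169229875, p(100)=190569292, p(101)=214481126, p(102)=241265379, p(103)=271248950, p(104)=304801365, p(105)=342325709, p(106)=384276336, p(107)=431149389, p(108)=483502844, p(109)=541946240, p(110)=607163746, p(111)=679903203, p(112)=761002156, p(113)=851376628, p(114)=952050665, p(115)=1064144451, p(116)=1188908248, p(117)=1327710076, p(118)=1482074143, p(119)=1653668665, p(120)=1844349560, p(121)=2056148051, p(122)=2291320912, p(123)=2552338241, p(124)=2841940500, p(125)=3163127352, p(126)=3519222692, p(127)=3913864295, p(128)=4351078600, p(129)=4835271870, p(130)=5371315400, p(131)=5964539504, p(132)=6620830889, p(133)=7346629512, p(134)=8149040695, p(135)=9035836076, p(136)=10015581680, p(137)=11097645016, p(138)=12292341831, p(139)=13610949895, p(140)=15065878135, p(141)=16670689208, p(142)=18440293320, p(143)=20390982757, p(144)=22540654445, p(145)=24908858009, p(146)=27517052599, p(147)=30388671978, p(148)=33549419497, p(149)=37027355200, p(150)=40853235313, p(151)=45060624582, p(152)=49686288421, p(153)=54770336324, p(154)=60356673280, p(155)=66493182097, p(156)=73232243759, p(157)=80630964769, p(158)=88751778802, p(159)=97662728555, p(160)=107438159466, p(161)=118159068427, p(162)=129913904637, p(163)=142798995930, p(164)=156919475295, p(165)=172389800255, p(166)=189334822579, p(167)=207890420102, p(168)=228204732751, p(169)=250438925115, p(170)=274768617130, p(171)=301384802048, p(172)=330495499613, p(173)=362326859895, p(174)=397125074750, p(175)=435157697830, p(176)=476715857290, p(177)=522115831195, p(178)=571701605655, p(179)=625846753120, p(180)=684957390936, p(181)=749474411781, p(182)=819876908323, p(183)=896684817527, p(184)=980462880430, p(185)=1071823774337, p(186)=1171432692373, p(187)=1280011042268, p(188)=1398341745571, p(189)=1527273599625, p(190)=1667727404093, p(191)=1820701100652, p(192)=1987276856363, p(193)=2168627105469, p(194)=2366022741845, p(195)=2580840212973, p(196)=2814570987591.
Final step: p(197) = p(196) + p(195) - p(192) - p(190) + p(185) + p(182) - p(175) - p(171) + p(162) + p(157) - p(146) - p(140) + p(127) + p(120) - p(105) - p(97) + p(80) + p(71) - p(52) - p(42) + p(21) + p(10)
= 2814570987591 + 2580840212973 - 1987276856363 - 1667727404093 + 1071823774337 + 819876908323 - 435157697830 - 301384802048 + 129913904637 + 80630964769 - 27517052599 - 15065878135 + 3913864295 + 1844349560 - 342325709 - 133230930 + 15796476 + 4697205 - 281589 - 53174 + 792 + 42
= 3068829878530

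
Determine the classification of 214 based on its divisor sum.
deficient

Proper divisors of 214: sum = 1 + 2 + 107 = 110
Since 110 < 214, 214 is deficient.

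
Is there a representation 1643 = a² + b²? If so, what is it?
Not possible

Factorization: 1643 = 31 × 53
By Fermat: n is sum of two squares iff every prime p ≡ 3 (mod 4) appears to even power.
Prime(s) ≡ 3 (mod 4) with odd exponent: [(31, 1)]
Therefore 1643 cannot be expressed as a² + b².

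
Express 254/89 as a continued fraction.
[2; 1, 5, 1, 5, 2]

Euclidean algorithm steps:
254 = 2 × 89 + 76
89 = 1 × 76 + 13
76 = 5 × 13 + 11
13 = 1 × 11 + 2
11 = 5 × 2 + 1
2 = 2 × 1 + 0
Continued fraction: [2; 1, 5, 1, 5, 2]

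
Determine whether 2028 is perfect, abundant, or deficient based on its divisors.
abundant

Proper divisors of 2028: sum = 1 + 2 + 3 + 4 + 6 + 12 + 13 + 26 + ... + 338 + 507 + 676 + 1014 (17 divisors) = 3096
Since 3096 > 2028, 2028 is abundant.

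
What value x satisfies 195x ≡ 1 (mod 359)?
278

gcd(195, 359) = 1, so the inverse exists.
Extended Euclidean algorithm on (359, 195):
359 = 1 × 195 + 164  ⟹  164 = (1)·359 + (-1)·195
195 = 1 × 164 + 31  ⟹  31 = (-1)·359 + (2)·195
164 = 5 × 31 + 9  ⟹  9 = (6)·359 + (-11)·195
31 = 3 × 9 + 4  ⟹  4 = (-19)·359 + (35)·195
9 = 2 × 4 + 1  ⟹  1 = (44)·359 + (-81)·195
So (-81)·195 ≡ 1 (mod 359), i.e. 195^(-1) ≡ -81 ≡ 278 (mod 359).
Check: 195 × 278 = 54210 ≡ 1 (mod 359)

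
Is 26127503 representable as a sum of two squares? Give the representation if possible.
Not possible

Factorization: 26127503 = 71^3 × 73
By Fermat: n is sum of two squares iff every prime p ≡ 3 (mod 4) appears to even power.
Prime(s) ≡ 3 (mod 4) with odd exponent: [(71, 3)]
Therefore 26127503 cannot be expressed as a² + b².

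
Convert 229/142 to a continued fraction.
[1; 1, 1, 1, 1, 2, 1, 1, 4]

Euclidean algorithm steps:
229 = 1 × 142 + 87
142 = 1 × 87 + 55
87 = 1 × 55 + 32
55 = 1 × 32 + 23
32 = 1 × 23 + 9
23 = 2 × 9 + 5
9 = 1 × 5 + 4
5 = 1 × 4 + 1
4 = 4 × 1 + 0
Continued fraction: [1; 1, 1, 1, 1, 2, 1, 1, 4]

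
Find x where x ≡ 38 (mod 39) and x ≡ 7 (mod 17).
194

Using Chinese Remainder Theorem:
M = 39 × 17 = 663
M1 = 17, M2 = 39
y1 = 17^(-1) mod 39 = 23
y2 = 39^(-1) mod 17 = 7
x = (38×17×23 + 7×39×7) mod 663 = 194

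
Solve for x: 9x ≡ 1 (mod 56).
25

gcd(9, 56) = 1, so the inverse exists.
Extended Euclidean algorithm on (56, 9):
56 = 6 × 9 + 2  ⟹  2 = (1)·56 + (-6)·9
9 = 4 × 2 + 1  ⟹  1 = (-4)·56 + (25)·9
So (25)·9 ≡ 1 (mod 56), i.e. 9^(-1) ≡ 25 (mod 56).
Check: 9 × 25 = 225 ≡ 1 (mod 56)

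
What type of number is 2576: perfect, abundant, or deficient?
abundant

Proper divisors of 2576: sum = 1 + 2 + 4 + 7 + 8 + 14 + 16 + 23 + ... + 322 + 368 + 644 + 1288 (19 divisors) = 3376
Since 3376 > 2576, 2576 is abundant.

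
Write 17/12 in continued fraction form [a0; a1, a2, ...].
[1; 2, 2, 2]

Euclidean algorithm steps:
17 = 1 × 12 + 5
12 = 2 × 5 + 2
5 = 2 × 2 + 1
2 = 2 × 1 + 0
Continued fraction: [1; 2, 2, 2]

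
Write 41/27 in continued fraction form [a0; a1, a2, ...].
[1; 1, 1, 13]

Euclidean algorithm steps:
41 = 1 × 27 + 14
27 = 1 × 14 + 13
14 = 1 × 13 + 1
13 = 13 × 1 + 0
Continued fraction: [1; 1, 1, 13]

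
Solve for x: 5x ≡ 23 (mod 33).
x ≡ 31 (mod 33)

gcd(5, 33) = 1, which divides 23, so solutions exist.
Find 5^(-1) mod 33 by the extended Euclidean algorithm:
33 = 6 × 5 + 3  ⟹  3 = (1)·33 + (-6)·5
5 = 1 × 3 + 2  ⟹  2 = (-1)·33 + (7)·5
3 = 1 × 2 + 1  ⟹  1 = (2)·33 + (-13)·5
So (-13)·5 ≡ 1 (mod 33), i.e. 5^(-1) ≡ -13 ≡ 20 (mod 33).
x ≡ 20 × 23 = 460 ≡ 31 (mod 33).
Check: 5 × 31 = 155 ≡ 23 (mod 33).
Unique solution: x ≡ 31 (mod 33)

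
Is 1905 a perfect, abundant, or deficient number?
deficient

Proper divisors of 1905: sum = 1 + 3 + 5 + 15 + 127 + 381 + 635 = 1167
Since 1167 < 1905, 1905 is deficient.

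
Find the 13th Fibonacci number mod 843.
233

Matrix identity: Q^n = [[F_(n+1), F_n], [F_n, F_(n-1)]] with Q = [[1,1],[1,0]].
n = 13 = 1101₂. Square-and-multiply, entries mod 843:
Q^1 = [[1,1],[1,0]]
Q^3 = (Q^1)²·Q = [[3,2],[2,1]]
Q^6 = (Q^3)² = [[13,8],[8,5]]
Q^13 = (Q^6)²·Q = [[377,233],[233,144]]
F_13 mod 843 = Q^13[0][1] = 233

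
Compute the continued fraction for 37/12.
[3; 12]

Euclidean algorithm steps:
37 = 3 × 12 + 1
12 = 12 × 1 + 0
Continued fraction: [3; 12]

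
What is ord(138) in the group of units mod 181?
18

181 is prime, so ord(138) divides φ(181) = 180.
Divisors of 180: 1, 2, 3, 4, 5, 6, 9, 10, 12, 15, 18, 20, 30, 36, 45, 60, 90, 180.
Repeated squaring: 138^1 ≡ 138, 138^2 ≡ 39, 138^4 ≡ 73, 138^8 ≡ 80, 138^16 ≡ 65, 138^32 ≡ 62, 138^64 ≡ 43, 138^128 ≡ 39 (mod 181).
Test 138^d mod 181 for each divisor d in increasing order:
138^1 ≡ 138
138^2 ≡ 39
138^3 = 138^2·138^1 ≡ 133
138^4 ≡ 73
138^5 = 138^4·138^1 ≡ 119
138^6 = 138^4·138^2 ≡ 132
138^9 = 138^8·138^1 ≡ 180
138^10 = 138^8·138^2 ≡ 43
138^12 = 138^8·138^4 ≡ 48
138^15 = 138^8·138^4·138^2·138^1 ≡ 49
138^18 = 138^16·138^2 ≡ 1  ← first divisor giving 1
The order is 18.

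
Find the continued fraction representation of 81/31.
[2; 1, 1, 1, 1, 2, 2]

Euclidean algorithm steps:
81 = 2 × 31 + 19
31 = 1 × 19 + 12
19 = 1 × 12 + 7
12 = 1 × 7 + 5
7 = 1 × 5 + 2
5 = 2 × 2 + 1
2 = 2 × 1 + 0
Continued fraction: [2; 1, 1, 1, 1, 2, 2]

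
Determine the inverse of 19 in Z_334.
211

gcd(19, 334) = 1, so the inverse exists.
Extended Euclidean algorithm on (334, 19):
334 = 17 × 19 + 11  ⟹  11 = (1)·334 + (-17)·19
19 = 1 × 11 + 8  ⟹  8 = (-1)·334 + (18)·19
11 = 1 × 8 + 3  ⟹  3 = (2)·334 + (-35)·19
8 = 2 × 3 + 2  ⟹  2 = (-5)·334 + (88)·19
3 = 1 × 2 + 1  ⟹  1 = (7)·334 + (-123)·19
So (-123)·19 ≡ 1 (mod 334), i.e. 19^(-1) ≡ -123 ≡ 211 (mod 334).
Check: 19 × 211 = 4009 ≡ 1 (mod 334)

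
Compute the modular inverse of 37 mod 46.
5

gcd(37, 46) = 1, so the inverse exists.
Extended Euclidean algorithm on (46, 37):
46 = 1 × 37 + 9  ⟹  9 = (1)·46 + (-1)·37
37 = 4 × 9 + 1  ⟹  1 = (-4)·46 + (5)·37
So (5)·37 ≡ 1 (mod 46), i.e. 37^(-1) ≡ 5 (mod 46).
Check: 37 × 5 = 185 ≡ 1 (mod 46)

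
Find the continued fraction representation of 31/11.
[2; 1, 4, 2]

Euclidean algorithm steps:
31 = 2 × 11 + 9
11 = 1 × 9 + 2
9 = 4 × 2 + 1
2 = 2 × 1 + 0
Continued fraction: [2; 1, 4, 2]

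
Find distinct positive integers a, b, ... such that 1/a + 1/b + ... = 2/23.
1/12 + 1/276

Greedy algorithm:
2/23: ceiling(23/2) = 12, use 1/12
1/276: ceiling(276/1) = 276, use 1/276
Result: 2/23 = 1/12 + 1/276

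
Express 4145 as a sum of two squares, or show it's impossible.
7² + 64² (a=7, b=64)

Factorization: 4145 = 5 × 829
By Fermat: n is sum of two squares iff every prime p ≡ 3 (mod 4) appears to even power.
All primes ≡ 3 (mod 4) appear to even power.
Search a = 0, 1, 2, … for 4145 - a² a perfect square: first hit at a = 7: 4145 - 49 = 4096 = 64².
4145 = 7² + 64² = 49 + 4096 ✓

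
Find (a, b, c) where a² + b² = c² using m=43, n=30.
(949, 2580, 2749)

Euclid's formula: a = m² - n², b = 2mn, c = m² + n²
m = 43, n = 30
a = 43² - 30² = 1849 - 900 = 949
b = 2 × 43 × 30 = 2580
c = 43² + 30² = 1849 + 900 = 2749
Verification: 949² + 2580² = 900601 + 6656400 = 7557001 = 2749² ✓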